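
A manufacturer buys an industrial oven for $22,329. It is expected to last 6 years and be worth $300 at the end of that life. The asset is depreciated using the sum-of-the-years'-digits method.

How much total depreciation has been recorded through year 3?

Depreciable base = $22,329 − $300 = $22,029.
Sum of the years' digits = 6+5+4+3+2+1 = 21.
Year 1: $22,029 × 6/21 = $6,294. Book value $16,035.
Year 2: $22,029 × 5/21 = $5,245. Book value $10,790.
Year 3: $22,029 × 4/21 = $4,196. Book value $6,594.
Accumulated through year 3 = $22,329 − $6,594 = $15,735.

$15,735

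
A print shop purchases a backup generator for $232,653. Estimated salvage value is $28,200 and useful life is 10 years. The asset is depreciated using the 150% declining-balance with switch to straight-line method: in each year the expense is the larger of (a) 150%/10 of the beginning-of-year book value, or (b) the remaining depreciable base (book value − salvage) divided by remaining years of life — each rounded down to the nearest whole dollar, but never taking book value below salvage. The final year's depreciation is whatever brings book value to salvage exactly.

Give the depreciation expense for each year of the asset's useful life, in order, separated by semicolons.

$34,897; $29,663; $25,213; $21,432; $18,217; $15,484; $14,886; $14,887; $14,887; $14,887

Depreciable base = $232,653 − $28,200 = $204,453.
Year 1: DB = ⌊$232,653 × 150%/10⌋ = $34,897; SL = ⌊$204,453/10⌋ = $20,445 → take DB $34,897. Book value $197,756.
Year 2: DB = ⌊$197,756 × 150%/10⌋ = $29,663; SL = ⌊$169,556/9⌋ = $18,839 → take DB $29,663. Book value $168,093.
Year 3: DB = ⌊$168,093 × 150%/10⌋ = $25,213; SL = ⌊$139,893/8⌋ = $17,486 → take DB $25,213. Book value $142,880.
Year 4: DB = ⌊$142,880 × 150%/10⌋ = $21,432; SL = ⌊$114,680/7⌋ = $16,382 → take DB $21,432. Book value $121,448.
Year 5: DB = ⌊$121,448 × 150%/10⌋ = $18,217; SL = ⌊$93,248/6⌋ = $15,541 → take DB $18,217. Book value $103,231.
Year 6: DB = ⌊$103,231 × 150%/10⌋ = $15,484; SL = ⌊$75,031/5⌋ = $15,006 → take DB $15,484. Book value $87,747.
Year 7: DB = ⌊$87,747 × 150%/10⌋ = $13,162; SL = ⌊$59,547/4⌋ = $14,886 → take SL $14,886. Book value $72,861.
Year 8: DB = ⌊$72,861 × 150%/10⌋ = $10,929; SL = ⌊$44,661/3⌋ = $14,887 → take SL $14,887. Book value $57,974.
Year 9: DB = ⌊$57,974 × 150%/10⌋ = $8,696; SL = ⌊$29,774/2⌋ = $14,887 → take SL $14,887. Book value $43,087.
Year 10 (final): $43,087 − $28,200 = $14,887. Book value $28,200.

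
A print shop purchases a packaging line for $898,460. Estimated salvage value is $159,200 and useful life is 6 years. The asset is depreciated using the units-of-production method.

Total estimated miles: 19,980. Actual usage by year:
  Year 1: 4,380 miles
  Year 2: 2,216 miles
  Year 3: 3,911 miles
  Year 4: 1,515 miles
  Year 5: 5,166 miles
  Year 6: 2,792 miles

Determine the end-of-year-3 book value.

$509,701

Depreciable base = $898,460 − $159,200 = $739,260.
Rate = $739,260 / 19,980 miles = $37 per mile.
Year 1: 4,380 × $37 = $162,060. Book value $736,400.
Year 2: 2,216 × $37 = $81,992. Book value $654,408.
Year 3: 3,911 × $37 = $144,707. Book value $509,701.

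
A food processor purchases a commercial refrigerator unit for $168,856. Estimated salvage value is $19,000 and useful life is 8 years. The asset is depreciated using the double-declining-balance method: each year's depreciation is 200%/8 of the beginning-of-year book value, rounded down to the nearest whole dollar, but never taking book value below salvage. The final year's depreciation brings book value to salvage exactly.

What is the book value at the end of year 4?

Depreciable base = $168,856 − $19,000 = $149,856.
Year 1: ⌊$168,856 × 200%/8⌋ = $42,214. Book value $126,642.
Year 2: ⌊$126,642 × 200%/8⌋ = $31,660. Book value $94,982.
Year 3: ⌊$94,982 × 200%/8⌋ = $23,745. Book value $71,237.
Year 4: ⌊$71,237 × 200%/8⌋ = $17,809. Book value $53,428.

$53,428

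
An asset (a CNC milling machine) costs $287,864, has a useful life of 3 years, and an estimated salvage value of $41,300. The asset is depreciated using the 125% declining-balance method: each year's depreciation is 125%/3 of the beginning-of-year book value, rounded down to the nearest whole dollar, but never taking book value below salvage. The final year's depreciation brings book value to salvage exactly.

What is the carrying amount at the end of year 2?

Depreciable base = $287,864 − $41,300 = $246,564.
Year 1: ⌊$287,864 × 125%/3⌋ = $119,943. Book value $167,921.
Year 2: ⌊$167,921 × 125%/3⌋ = $69,967. Book value $97,954.

$97,954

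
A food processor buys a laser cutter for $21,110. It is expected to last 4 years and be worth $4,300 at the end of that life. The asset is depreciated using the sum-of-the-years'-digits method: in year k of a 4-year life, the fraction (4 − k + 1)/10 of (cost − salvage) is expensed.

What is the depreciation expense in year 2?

$5,043

Depreciable base = $21,110 − $4,300 = $16,810.
Sum of the years' digits = 4+3+2+1 = 10.
Year 1: $16,810 × 4/10 = $6,724. Book value $14,386.
Year 2: $16,810 × 3/10 = $5,043. Book value $9,343.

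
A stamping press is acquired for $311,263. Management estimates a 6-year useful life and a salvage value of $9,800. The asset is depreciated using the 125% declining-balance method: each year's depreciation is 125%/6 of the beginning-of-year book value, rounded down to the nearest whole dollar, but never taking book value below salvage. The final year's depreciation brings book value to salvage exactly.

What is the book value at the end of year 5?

$96,794

Depreciable base = $311,263 − $9,800 = $301,463.
Year 1: ⌊$311,263 × 125%/6⌋ = $64,846. Book value $246,417.
Year 2: ⌊$246,417 × 125%/6⌋ = $51,336. Book value $195,081.
Year 3: ⌊$195,081 × 125%/6⌋ = $40,641. Book value $154,440.
Year 4: ⌊$154,440 × 125%/6⌋ = $32,175. Book value $122,265.
Year 5: ⌊$122,265 × 125%/6⌋ = $25,471. Book value $96,794.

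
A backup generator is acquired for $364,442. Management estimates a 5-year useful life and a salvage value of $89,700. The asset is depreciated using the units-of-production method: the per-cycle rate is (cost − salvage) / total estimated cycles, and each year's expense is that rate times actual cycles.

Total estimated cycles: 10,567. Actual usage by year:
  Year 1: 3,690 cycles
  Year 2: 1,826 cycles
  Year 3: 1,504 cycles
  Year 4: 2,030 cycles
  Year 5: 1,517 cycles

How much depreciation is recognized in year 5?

$39,442

Depreciable base = $364,442 − $89,700 = $274,742.
Rate = $274,742 / 10,567 cycles = $26 per cycle.
Year 1: 3,690 × $26 = $95,940. Book value $268,502.
Year 2: 1,826 × $26 = $47,476. Book value $221,026.
Year 3: 1,504 × $26 = $39,104. Book value $181,922.
Year 4: 2,030 × $26 = $52,780. Book value $129,142.
Year 5: 1,517 × $26 = $39,442. Book value $89,700.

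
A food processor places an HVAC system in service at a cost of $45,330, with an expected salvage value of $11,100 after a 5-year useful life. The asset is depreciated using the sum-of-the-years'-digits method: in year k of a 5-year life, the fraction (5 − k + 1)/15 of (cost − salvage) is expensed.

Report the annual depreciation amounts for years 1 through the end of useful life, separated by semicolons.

$11,410; $9,128; $6,846; $4,564; $2,282

Depreciable base = $45,330 − $11,100 = $34,230.
Sum of the years' digits = 5+4+3+2+1 = 15.
Year 1: $34,230 × 5/15 = $11,410. Book value $33,920.
Year 2: $34,230 × 4/15 = $9,128. Book value $24,792.
Year 3: $34,230 × 3/15 = $6,846. Book value $17,946.
Year 4: $34,230 × 2/15 = $4,564. Book value $13,382.
Year 5: $34,230 × 1/15 = $2,282. Book value $11,100.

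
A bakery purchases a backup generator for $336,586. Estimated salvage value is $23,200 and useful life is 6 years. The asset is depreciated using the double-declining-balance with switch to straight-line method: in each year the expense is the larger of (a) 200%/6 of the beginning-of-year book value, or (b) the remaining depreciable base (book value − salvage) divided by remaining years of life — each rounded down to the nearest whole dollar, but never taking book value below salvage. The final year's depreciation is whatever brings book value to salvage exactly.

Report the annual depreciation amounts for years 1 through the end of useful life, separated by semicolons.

$112,195; $74,797; $49,864; $33,243; $22,162; $21,125

Depreciable base = $336,586 − $23,200 = $313,386.
Year 1: DB = ⌊$336,586 × 200%/6⌋ = $112,195; SL = ⌊$313,386/6⌋ = $52,231 → take DB $112,195. Book value $224,391.
Year 2: DB = ⌊$224,391 × 200%/6⌋ = $74,797; SL = ⌊$201,191/5⌋ = $40,238 → take DB $74,797. Book value $149,594.
Year 3: DB = ⌊$149,594 × 200%/6⌋ = $49,864; SL = ⌊$126,394/4⌋ = $31,598 → take DB $49,864. Book value $99,730.
Year 4: DB = ⌊$99,730 × 200%/6⌋ = $33,243; SL = ⌊$76,530/3⌋ = $25,510 → take DB $33,243. Book value $66,487.
Year 5: DB = ⌊$66,487 × 200%/6⌋ = $22,162; SL = ⌊$43,287/2⌋ = $21,643 → take DB $22,162. Book value $44,325.
Year 6 (final): $44,325 − $23,200 = $21,125. Book value $23,200.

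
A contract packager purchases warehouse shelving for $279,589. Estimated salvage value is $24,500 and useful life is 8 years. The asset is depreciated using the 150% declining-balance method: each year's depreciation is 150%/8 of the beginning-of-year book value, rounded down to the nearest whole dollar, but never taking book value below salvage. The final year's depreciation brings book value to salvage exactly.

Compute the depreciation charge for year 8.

Depreciable base = $279,589 − $24,500 = $255,089.
Year 1: ⌊$279,589 × 150%/8⌋ = $52,422. Book value $227,167.
Year 2: ⌊$227,167 × 150%/8⌋ = $42,593. Book value $184,574.
Year 3: ⌊$184,574 × 150%/8⌋ = $34,607. Book value $149,967.
Year 4: ⌊$149,967 × 150%/8⌋ = $28,118. Book value $121,849.
Year 5: ⌊$121,849 × 150%/8⌋ = $22,846. Book value $99,003.
Year 6: ⌊$99,003 × 150%/8⌋ = $18,563. Book value $80,440.
Year 7: ⌊$80,440 × 150%/8⌋ = $15,082. Book value $65,358.
Year 8 (final): $65,358 − $24,500 = $40,858. Book value $24,500.

$40,858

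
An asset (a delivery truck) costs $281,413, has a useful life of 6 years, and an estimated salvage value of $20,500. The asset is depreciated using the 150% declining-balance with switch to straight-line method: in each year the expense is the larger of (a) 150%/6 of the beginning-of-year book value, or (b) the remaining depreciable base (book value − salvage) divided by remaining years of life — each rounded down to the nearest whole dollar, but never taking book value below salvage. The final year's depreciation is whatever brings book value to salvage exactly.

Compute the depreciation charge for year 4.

Depreciable base = $281,413 − $20,500 = $260,913.
Year 1: DB = ⌊$281,413 × 150%/6⌋ = $70,353; SL = ⌊$260,913/6⌋ = $43,485 → take DB $70,353. Book value $211,060.
Year 2: DB = ⌊$211,060 × 150%/6⌋ = $52,765; SL = ⌊$190,560/5⌋ = $38,112 → take DB $52,765. Book value $158,295.
Year 3: DB = ⌊$158,295 × 150%/6⌋ = $39,573; SL = ⌊$137,795/4⌋ = $34,448 → take DB $39,573. Book value $118,722.
Year 4: DB = ⌊$118,722 × 150%/6⌋ = $29,680; SL = ⌊$98,222/3⌋ = $32,740 → take SL $32,740. Book value $85,982.

$32,740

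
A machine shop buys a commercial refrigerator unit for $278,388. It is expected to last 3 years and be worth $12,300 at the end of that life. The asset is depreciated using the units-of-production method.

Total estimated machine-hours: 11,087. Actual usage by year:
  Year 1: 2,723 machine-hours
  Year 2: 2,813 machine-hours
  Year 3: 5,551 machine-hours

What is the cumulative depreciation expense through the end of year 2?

Depreciable base = $278,388 − $12,300 = $266,088.
Rate = $266,088 / 11,087 machine-hours = $24 per machine-hour.
Year 1: 2,723 × $24 = $65,352. Book value $213,036.
Year 2: 2,813 × $24 = $67,512. Book value $145,524.
Accumulated through year 2 = $278,388 − $145,524 = $132,864.

$132,864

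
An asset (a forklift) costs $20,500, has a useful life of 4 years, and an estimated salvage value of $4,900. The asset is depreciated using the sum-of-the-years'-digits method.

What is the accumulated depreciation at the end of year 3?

Depreciable base = $20,500 − $4,900 = $15,600.
Sum of the years' digits = 4+3+2+1 = 10.
Year 1: $15,600 × 4/10 = $6,240. Book value $14,260.
Year 2: $15,600 × 3/10 = $4,680. Book value $9,580.
Year 3: $15,600 × 2/10 = $3,120. Book value $6,460.
Accumulated through year 3 = $20,500 − $6,460 = $14,040.

$14,040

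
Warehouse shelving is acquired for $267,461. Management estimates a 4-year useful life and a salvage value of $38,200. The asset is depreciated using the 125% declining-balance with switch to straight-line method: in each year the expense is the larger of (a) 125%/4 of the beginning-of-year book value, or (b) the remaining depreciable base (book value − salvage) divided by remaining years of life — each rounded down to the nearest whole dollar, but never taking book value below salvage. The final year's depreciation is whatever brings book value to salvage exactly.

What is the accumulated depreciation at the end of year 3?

$185,152

Depreciable base = $267,461 − $38,200 = $229,261.
Year 1: DB = ⌊$267,461 × 125%/4⌋ = $83,581; SL = ⌊$229,261/4⌋ = $57,315 → take DB $83,581. Book value $183,880.
Year 2: DB = ⌊$183,880 × 125%/4⌋ = $57,462; SL = ⌊$145,680/3⌋ = $48,560 → take DB $57,462. Book value $126,418.
Year 3: DB = ⌊$126,418 × 125%/4⌋ = $39,505; SL = ⌊$88,218/2⌋ = $44,109 → take SL $44,109. Book value $82,309.
Accumulated through year 3 = $267,461 − $82,309 = $185,152.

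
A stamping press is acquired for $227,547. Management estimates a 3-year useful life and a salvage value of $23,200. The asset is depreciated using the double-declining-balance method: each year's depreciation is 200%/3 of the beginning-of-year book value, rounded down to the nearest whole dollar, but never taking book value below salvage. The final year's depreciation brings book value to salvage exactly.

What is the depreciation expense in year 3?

Depreciable base = $227,547 − $23,200 = $204,347.
Year 1: ⌊$227,547 × 200%/3⌋ = $151,698. Book value $75,849.
Year 2: ⌊$75,849 × 200%/3⌋ = $50,566. Book value $25,283.
Year 3 (final): $25,283 − $23,200 = $2,083. Book value $23,200.

$2,083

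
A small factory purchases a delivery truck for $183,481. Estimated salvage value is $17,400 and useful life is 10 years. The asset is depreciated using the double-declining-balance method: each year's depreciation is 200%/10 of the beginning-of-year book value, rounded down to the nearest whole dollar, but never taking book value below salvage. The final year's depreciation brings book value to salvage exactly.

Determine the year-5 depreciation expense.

Depreciable base = $183,481 − $17,400 = $166,081.
Year 1: ⌊$183,481 × 200%/10⌋ = $36,696. Book value $146,785.
Year 2: ⌊$146,785 × 200%/10⌋ = $29,357. Book value $117,428.
Year 3: ⌊$117,428 × 200%/10⌋ = $23,485. Book value $93,943.
Year 4: ⌊$93,943 × 200%/10⌋ = $18,788. Book value $75,155.
Year 5: ⌊$75,155 × 200%/10⌋ = $15,031. Book value $60,124.

$15,031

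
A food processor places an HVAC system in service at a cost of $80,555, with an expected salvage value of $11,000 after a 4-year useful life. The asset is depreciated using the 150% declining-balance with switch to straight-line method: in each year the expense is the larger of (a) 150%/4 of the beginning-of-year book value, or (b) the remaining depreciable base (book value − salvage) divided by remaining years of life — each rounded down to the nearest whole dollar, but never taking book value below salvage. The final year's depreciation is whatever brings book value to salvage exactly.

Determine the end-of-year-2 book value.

$31,467

Depreciable base = $80,555 − $11,000 = $69,555.
Year 1: DB = ⌊$80,555 × 150%/4⌋ = $30,208; SL = ⌊$69,555/4⌋ = $17,388 → take DB $30,208. Book value $50,347.
Year 2: DB = ⌊$50,347 × 150%/4⌋ = $18,880; SL = ⌊$39,347/3⌋ = $13,115 → take DB $18,880. Book value $31,467.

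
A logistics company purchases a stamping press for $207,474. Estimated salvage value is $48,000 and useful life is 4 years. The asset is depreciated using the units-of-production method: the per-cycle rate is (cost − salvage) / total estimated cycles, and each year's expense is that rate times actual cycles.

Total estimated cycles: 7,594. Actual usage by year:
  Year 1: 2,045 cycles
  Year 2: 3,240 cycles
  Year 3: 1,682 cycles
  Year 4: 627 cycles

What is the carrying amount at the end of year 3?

$61,167

Depreciable base = $207,474 − $48,000 = $159,474.
Rate = $159,474 / 7,594 cycles = $21 per cycle.
Year 1: 2,045 × $21 = $42,945. Book value $164,529.
Year 2: 3,240 × $21 = $68,040. Book value $96,489.
Year 3: 1,682 × $21 = $35,322. Book value $61,167.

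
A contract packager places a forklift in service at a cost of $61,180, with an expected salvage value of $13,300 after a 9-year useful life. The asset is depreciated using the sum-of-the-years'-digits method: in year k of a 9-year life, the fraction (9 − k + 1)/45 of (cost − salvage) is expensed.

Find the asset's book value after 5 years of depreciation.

$23,940

Depreciable base = $61,180 − $13,300 = $47,880.
Sum of the years' digits = 9+8+7+6+5+4+3+2+1 = 45.
Year 1: $47,880 × 9/45 = $9,576. Book value $51,604.
Year 2: $47,880 × 8/45 = $8,512. Book value $43,092.
Year 3: $47,880 × 7/45 = $7,448. Book value $35,644.
Year 4: $47,880 × 6/45 = $6,384. Book value $29,260.
Year 5: $47,880 × 5/45 = $5,320. Book value $23,940.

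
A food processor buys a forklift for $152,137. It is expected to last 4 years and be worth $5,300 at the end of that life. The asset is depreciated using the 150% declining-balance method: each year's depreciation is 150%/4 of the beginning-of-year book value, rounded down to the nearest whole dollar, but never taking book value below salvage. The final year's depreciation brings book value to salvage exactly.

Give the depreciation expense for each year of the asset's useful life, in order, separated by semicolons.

Depreciable base = $152,137 − $5,300 = $146,837.
Year 1: ⌊$152,137 × 150%/4⌋ = $57,051. Book value $95,086.
Year 2: ⌊$95,086 × 150%/4⌋ = $35,657. Book value $59,429.
Year 3: ⌊$59,429 × 150%/4⌋ = $22,285. Book value $37,144.
Year 4 (final): $37,144 − $5,300 = $31,844. Book value $5,300.

$57,051; $35,657; $22,285; $31,844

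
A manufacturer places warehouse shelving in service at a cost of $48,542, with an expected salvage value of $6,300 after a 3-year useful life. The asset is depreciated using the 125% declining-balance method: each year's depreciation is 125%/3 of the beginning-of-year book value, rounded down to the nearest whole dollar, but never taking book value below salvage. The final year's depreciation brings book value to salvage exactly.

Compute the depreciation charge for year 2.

Depreciable base = $48,542 − $6,300 = $42,242.
Year 1: ⌊$48,542 × 125%/3⌋ = $20,225. Book value $28,317.
Year 2: ⌊$28,317 × 125%/3⌋ = $11,798. Book value $16,519.

$11,798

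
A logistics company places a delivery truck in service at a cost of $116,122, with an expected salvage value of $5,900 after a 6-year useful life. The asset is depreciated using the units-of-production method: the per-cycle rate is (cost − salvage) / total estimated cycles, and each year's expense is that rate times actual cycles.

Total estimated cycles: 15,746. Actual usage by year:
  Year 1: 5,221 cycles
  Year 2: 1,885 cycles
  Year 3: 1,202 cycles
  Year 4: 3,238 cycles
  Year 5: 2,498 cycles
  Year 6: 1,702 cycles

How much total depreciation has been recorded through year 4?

Depreciable base = $116,122 − $5,900 = $110,222.
Rate = $110,222 / 15,746 cycles = $7 per cycle.
Year 1: 5,221 × $7 = $36,547. Book value $79,575.
Year 2: 1,885 × $7 = $13,195. Book value $66,380.
Year 3: 1,202 × $7 = $8,414. Book value $57,966.
Year 4: 3,238 × $7 = $22,666. Book value $35,300.
Accumulated through year 4 = $116,122 − $35,300 = $80,822.

$80,822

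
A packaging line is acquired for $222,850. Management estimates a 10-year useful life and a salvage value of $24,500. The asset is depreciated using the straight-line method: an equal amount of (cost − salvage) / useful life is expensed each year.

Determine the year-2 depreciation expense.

Depreciable base = $222,850 − $24,500 = $198,350.
Annual expense = $198,350 / 10 = $19,835.

$19,835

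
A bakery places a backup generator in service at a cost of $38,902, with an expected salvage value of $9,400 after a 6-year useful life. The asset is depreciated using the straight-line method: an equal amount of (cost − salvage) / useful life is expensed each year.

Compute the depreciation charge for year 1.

Depreciable base = $38,902 − $9,400 = $29,502.
Annual expense = $29,502 / 6 = $4,917.

$4,917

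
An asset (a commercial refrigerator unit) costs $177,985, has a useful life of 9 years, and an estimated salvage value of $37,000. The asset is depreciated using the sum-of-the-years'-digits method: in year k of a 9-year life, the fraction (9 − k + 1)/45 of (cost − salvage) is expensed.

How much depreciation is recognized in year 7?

Depreciable base = $177,985 − $37,000 = $140,985.
Sum of the years' digits = 9+8+7+6+5+4+3+2+1 = 45.
Year 1: $140,985 × 9/45 = $28,197. Book value $149,788.
Year 2: $140,985 × 8/45 = $25,064. Book value $124,724.
Year 3: $140,985 × 7/45 = $21,931. Book value $102,793.
Year 4: $140,985 × 6/45 = $18,798. Book value $83,995.
Year 5: $140,985 × 5/45 = $15,665. Book value $68,330.
Year 6: $140,985 × 4/45 = $12,532. Book value $55,798.
Year 7: $140,985 × 3/45 = $9,399. Book value $46,399.

$9,399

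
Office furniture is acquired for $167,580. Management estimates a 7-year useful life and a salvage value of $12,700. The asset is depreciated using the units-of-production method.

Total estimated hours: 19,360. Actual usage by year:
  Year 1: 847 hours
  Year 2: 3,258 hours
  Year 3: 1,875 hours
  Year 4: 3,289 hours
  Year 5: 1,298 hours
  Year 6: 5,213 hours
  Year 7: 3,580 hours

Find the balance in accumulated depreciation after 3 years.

$47,840

Depreciable base = $167,580 − $12,700 = $154,880.
Rate = $154,880 / 19,360 hours = $8 per hour.
Year 1: 847 × $8 = $6,776. Book value $160,804.
Year 2: 3,258 × $8 = $26,064. Book value $134,740.
Year 3: 1,875 × $8 = $15,000. Book value $119,740.
Accumulated through year 3 = $167,580 − $119,740 = $47,840.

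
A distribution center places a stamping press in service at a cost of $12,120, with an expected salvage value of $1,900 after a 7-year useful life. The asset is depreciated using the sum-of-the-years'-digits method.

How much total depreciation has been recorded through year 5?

Depreciable base = $12,120 − $1,900 = $10,220.
Sum of the years' digits = 7+6+5+4+3+2+1 = 28.
Year 1: $10,220 × 7/28 = $2,555. Book value $9,565.
Year 2: $10,220 × 6/28 = $2,190. Book value $7,375.
Year 3: $10,220 × 5/28 = $1,825. Book value $5,550.
Year 4: $10,220 × 4/28 = $1,460. Book value $4,090.
Year 5: $10,220 × 3/28 = $1,095. Book value $2,995.
Accumulated through year 5 = $12,120 − $2,995 = $9,125.

$9,125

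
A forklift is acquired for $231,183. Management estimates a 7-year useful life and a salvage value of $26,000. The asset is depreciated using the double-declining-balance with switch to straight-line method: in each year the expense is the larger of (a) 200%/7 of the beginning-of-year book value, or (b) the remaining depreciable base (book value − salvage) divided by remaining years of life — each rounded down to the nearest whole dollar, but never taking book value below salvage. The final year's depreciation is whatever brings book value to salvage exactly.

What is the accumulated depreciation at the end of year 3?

$146,932

Depreciable base = $231,183 − $26,000 = $205,183.
Year 1: DB = ⌊$231,183 × 200%/7⌋ = $66,052; SL = ⌊$205,183/7⌋ = $29,311 → take DB $66,052. Book value $165,131.
Year 2: DB = ⌊$165,131 × 200%/7⌋ = $47,180; SL = ⌊$139,131/6⌋ = $23,188 → take DB $47,180. Book value $117,951.
Year 3: DB = ⌊$117,951 × 200%/7⌋ = $33,700; SL = ⌊$91,951/5⌋ = $18,390 → take DB $33,700. Book value $84,251.
Accumulated through year 3 = $231,183 − $84,251 = $146,932.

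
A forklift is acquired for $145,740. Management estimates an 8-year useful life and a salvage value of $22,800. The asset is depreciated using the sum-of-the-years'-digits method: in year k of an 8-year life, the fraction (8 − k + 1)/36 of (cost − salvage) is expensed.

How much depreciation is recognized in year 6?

Depreciable base = $145,740 − $22,800 = $122,940.
Sum of the years' digits = 8+7+6+5+4+3+2+1 = 36.
Year 1: $122,940 × 8/36 = $27,320. Book value $118,420.
Year 2: $122,940 × 7/36 = $23,905. Book value $94,515.
Year 3: $122,940 × 6/36 = $20,490. Book value $74,025.
Year 4: $122,940 × 5/36 = $17,075. Book value $56,950.
Year 5: $122,940 × 4/36 = $13,660. Book value $43,290.
Year 6: $122,940 × 3/36 = $10,245. Book value $33,045.

$10,245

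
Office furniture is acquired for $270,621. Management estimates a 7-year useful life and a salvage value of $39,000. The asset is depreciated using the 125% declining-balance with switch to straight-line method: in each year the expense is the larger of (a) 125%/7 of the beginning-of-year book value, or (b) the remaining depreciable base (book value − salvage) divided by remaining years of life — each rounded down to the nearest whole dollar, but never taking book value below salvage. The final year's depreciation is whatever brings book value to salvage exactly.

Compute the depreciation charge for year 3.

$32,607

Depreciable base = $270,621 − $39,000 = $231,621.
Year 1: DB = ⌊$270,621 × 125%/7⌋ = $48,325; SL = ⌊$231,621/7⌋ = $33,088 → take DB $48,325. Book value $222,296.
Year 2: DB = ⌊$222,296 × 125%/7⌋ = $39,695; SL = ⌊$183,296/6⌋ = $30,549 → take DB $39,695. Book value $182,601.
Year 3: DB = ⌊$182,601 × 125%/7⌋ = $32,607; SL = ⌊$143,601/5⌋ = $28,720 → take DB $32,607. Book value $149,994.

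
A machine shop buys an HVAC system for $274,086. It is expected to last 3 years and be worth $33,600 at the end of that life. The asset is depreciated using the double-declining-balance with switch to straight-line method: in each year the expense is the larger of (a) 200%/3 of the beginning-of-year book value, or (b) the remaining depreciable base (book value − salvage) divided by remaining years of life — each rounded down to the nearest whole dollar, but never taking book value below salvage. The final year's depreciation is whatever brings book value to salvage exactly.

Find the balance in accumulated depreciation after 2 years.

Depreciable base = $274,086 − $33,600 = $240,486.
Year 1: DB = ⌊$274,086 × 200%/3⌋ = $182,724; SL = ⌊$240,486/3⌋ = $80,162 → take DB $182,724. Book value $91,362.
Year 2: DB = ⌊$91,362 × 200%/3⌋ = $60,908; SL = ⌊$57,762/2⌋ = $28,881 → take DB $60,908, capped at $57,762. Book value $33,600.
Accumulated through year 2 = $274,086 − $33,600 = $240,486.

$240,486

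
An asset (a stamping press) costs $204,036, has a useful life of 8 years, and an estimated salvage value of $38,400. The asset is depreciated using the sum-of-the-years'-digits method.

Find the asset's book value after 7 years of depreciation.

$43,001

Depreciable base = $204,036 − $38,400 = $165,636.
Sum of the years' digits = 8+7+6+5+4+3+2+1 = 36.
Year 1: $165,636 × 8/36 = $36,808. Book value $167,228.
Year 2: $165,636 × 7/36 = $32,207. Book value $135,021.
Year 3: $165,636 × 6/36 = $27,606. Book value $107,415.
Year 4: $165,636 × 5/36 = $23,005. Book value $84,410.
Year 5: $165,636 × 4/36 = $18,404. Book value $66,006.
Year 6: $165,636 × 3/36 = $13,803. Book value $52,203.
Year 7: $165,636 × 2/36 = $9,202. Book value $43,001.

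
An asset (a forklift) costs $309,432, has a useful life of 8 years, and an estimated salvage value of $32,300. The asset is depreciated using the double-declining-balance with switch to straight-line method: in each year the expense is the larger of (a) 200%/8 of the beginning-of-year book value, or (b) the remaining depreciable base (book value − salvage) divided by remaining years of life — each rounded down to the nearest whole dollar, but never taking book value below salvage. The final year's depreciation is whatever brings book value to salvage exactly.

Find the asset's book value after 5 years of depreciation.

$73,431

Depreciable base = $309,432 − $32,300 = $277,132.
Year 1: DB = ⌊$309,432 × 200%/8⌋ = $77,358; SL = ⌊$277,132/8⌋ = $34,641 → take DB $77,358. Book value $232,074.
Year 2: DB = ⌊$232,074 × 200%/8⌋ = $58,018; SL = ⌊$199,774/7⌋ = $28,539 → take DB $58,018. Book value $174,056.
Year 3: DB = ⌊$174,056 × 200%/8⌋ = $43,514; SL = ⌊$141,756/6⌋ = $23,626 → take DB $43,514. Book value $130,542.
Year 4: DB = ⌊$130,542 × 200%/8⌋ = $32,635; SL = ⌊$98,242/5⌋ = $19,648 → take DB $32,635. Book value $97,907.
Year 5: DB = ⌊$97,907 × 200%/8⌋ = $24,476; SL = ⌊$65,607/4⌋ = $16,401 → take DB $24,476. Book value $73,431.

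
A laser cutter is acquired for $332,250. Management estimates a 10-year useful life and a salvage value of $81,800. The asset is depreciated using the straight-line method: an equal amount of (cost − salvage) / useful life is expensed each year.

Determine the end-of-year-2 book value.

Depreciable base = $332,250 − $81,800 = $250,450.
Annual expense = $250,450 / 10 = $25,045.
End of year 1: book value $307,205.
End of year 2: book value $282,160.

$282,160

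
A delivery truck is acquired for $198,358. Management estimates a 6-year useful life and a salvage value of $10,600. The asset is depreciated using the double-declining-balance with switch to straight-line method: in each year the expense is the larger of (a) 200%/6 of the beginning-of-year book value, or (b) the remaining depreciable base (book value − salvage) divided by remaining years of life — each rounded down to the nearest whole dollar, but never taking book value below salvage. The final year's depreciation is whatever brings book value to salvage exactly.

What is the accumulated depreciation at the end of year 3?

$139,584

Depreciable base = $198,358 − $10,600 = $187,758.
Year 1: DB = ⌊$198,358 × 200%/6⌋ = $66,119; SL = ⌊$187,758/6⌋ = $31,293 → take DB $66,119. Book value $132,239.
Year 2: DB = ⌊$132,239 × 200%/6⌋ = $44,079; SL = ⌊$121,639/5⌋ = $24,327 → take DB $44,079. Book value $88,160.
Year 3: DB = ⌊$88,160 × 200%/6⌋ = $29,386; SL = ⌊$77,560/4⌋ = $19,390 → take DB $29,386. Book value $58,774.
Accumulated through year 3 = $198,358 − $58,774 = $139,584.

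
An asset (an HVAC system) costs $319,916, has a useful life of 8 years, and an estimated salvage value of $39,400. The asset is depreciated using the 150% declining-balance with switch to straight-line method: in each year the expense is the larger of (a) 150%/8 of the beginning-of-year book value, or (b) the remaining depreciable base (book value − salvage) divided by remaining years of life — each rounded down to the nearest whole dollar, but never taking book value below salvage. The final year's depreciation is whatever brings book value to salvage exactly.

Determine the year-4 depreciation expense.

$32,174

Depreciable base = $319,916 − $39,400 = $280,516.
Year 1: DB = ⌊$319,916 × 150%/8⌋ = $59,984; SL = ⌊$280,516/8⌋ = $35,064 → take DB $59,984. Book value $259,932.
Year 2: DB = ⌊$259,932 × 150%/8⌋ = $48,737; SL = ⌊$220,532/7⌋ = $31,504 → take DB $48,737. Book value $211,195.
Year 3: DB = ⌊$211,195 × 150%/8⌋ = $39,599; SL = ⌊$171,795/6⌋ = $28,632 → take DB $39,599. Book value $171,596.
Year 4: DB = ⌊$171,596 × 150%/8⌋ = $32,174; SL = ⌊$132,196/5⌋ = $26,439 → take DB $32,174. Book value $139,422.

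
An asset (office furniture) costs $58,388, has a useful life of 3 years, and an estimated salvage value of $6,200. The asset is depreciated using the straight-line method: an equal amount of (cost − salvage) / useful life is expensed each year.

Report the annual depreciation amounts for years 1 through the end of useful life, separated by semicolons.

$17,396; $17,396; $17,396

Depreciable base = $58,388 − $6,200 = $52,188.
Annual expense = $52,188 / 3 = $17,396.
End of year 1: book value $40,992.
End of year 2: book value $23,596.
End of year 3: book value $6,200.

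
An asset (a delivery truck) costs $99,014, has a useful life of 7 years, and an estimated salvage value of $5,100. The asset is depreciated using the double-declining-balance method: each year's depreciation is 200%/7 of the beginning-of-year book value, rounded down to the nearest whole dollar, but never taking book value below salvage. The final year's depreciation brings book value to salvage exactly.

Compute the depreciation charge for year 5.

$7,364

Depreciable base = $99,014 − $5,100 = $93,914.
Year 1: ⌊$99,014 × 200%/7⌋ = $28,289. Book value $70,725.
Year 2: ⌊$70,725 × 200%/7⌋ = $20,207. Book value $50,518.
Year 3: ⌊$50,518 × 200%/7⌋ = $14,433. Book value $36,085.
Year 4: ⌊$36,085 × 200%/7⌋ = $10,310. Book value $25,775.
Year 5: ⌊$25,775 × 200%/7⌋ = $7,364. Book value $18,411.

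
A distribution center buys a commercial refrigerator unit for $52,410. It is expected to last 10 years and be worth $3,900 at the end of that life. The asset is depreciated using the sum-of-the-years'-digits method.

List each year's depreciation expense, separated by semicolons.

Depreciable base = $52,410 − $3,900 = $48,510.
Sum of the years' digits = 10+9+8+7+6+5+4+3+2+1 = 55.
Year 1: $48,510 × 10/55 = $8,820. Book value $43,590.
Year 2: $48,510 × 9/55 = $7,938. Book value $35,652.
Year 3: $48,510 × 8/55 = $7,056. Book value $28,596.
Year 4: $48,510 × 7/55 = $6,174. Book value $22,422.
Year 5: $48,510 × 6/55 = $5,292. Book value $17,130.
Year 6: $48,510 × 5/55 = $4,410. Book value $12,720.
Year 7: $48,510 × 4/55 = $3,528. Book value $9,192.
Year 8: $48,510 × 3/55 = $2,646. Book value $6,546.
Year 9: $48,510 × 2/55 = $1,764. Book value $4,782.
Year 10: $48,510 × 1/55 = $882. Book value $3,900.

$8,820; $7,938; $7,056; $6,174; $5,292; $4,410; $3,528; $2,646; $1,764; $882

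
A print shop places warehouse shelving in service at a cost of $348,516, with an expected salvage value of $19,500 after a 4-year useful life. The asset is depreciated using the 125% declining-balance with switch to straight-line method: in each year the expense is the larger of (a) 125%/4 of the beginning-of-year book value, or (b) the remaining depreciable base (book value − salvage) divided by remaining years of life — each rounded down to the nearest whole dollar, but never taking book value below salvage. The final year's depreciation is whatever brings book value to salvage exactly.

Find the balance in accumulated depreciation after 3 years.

$256,401

Depreciable base = $348,516 − $19,500 = $329,016.
Year 1: DB = ⌊$348,516 × 125%/4⌋ = $108,911; SL = ⌊$329,016/4⌋ = $82,254 → take DB $108,911. Book value $239,605.
Year 2: DB = ⌊$239,605 × 125%/4⌋ = $74,876; SL = ⌊$220,105/3⌋ = $73,368 → take DB $74,876. Book value $164,729.
Year 3: DB = ⌊$164,729 × 125%/4⌋ = $51,477; SL = ⌊$145,229/2⌋ = $72,614 → take SL $72,614. Book value $92,115.
Accumulated through year 3 = $348,516 − $92,115 = $256,401.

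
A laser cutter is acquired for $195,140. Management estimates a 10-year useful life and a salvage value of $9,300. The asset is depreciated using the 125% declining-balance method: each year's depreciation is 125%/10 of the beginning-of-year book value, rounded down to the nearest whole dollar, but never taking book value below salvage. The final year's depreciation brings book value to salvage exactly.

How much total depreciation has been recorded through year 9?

Depreciable base = $195,140 − $9,300 = $185,840.
Year 1: ⌊$195,140 × 125%/10⌋ = $24,392. Book value $170,748.
Year 2: ⌊$170,748 × 125%/10⌋ = $21,343. Book value $149,405.
Year 3: ⌊$149,405 × 125%/10⌋ = $18,675. Book value $130,730.
Year 4: ⌊$130,730 × 125%/10⌋ = $16,341. Book value $114,389.
Year 5: ⌊$114,389 × 125%/10⌋ = $14,298. Book value $100,091.
Year 6: ⌊$100,091 × 125%/10⌋ = $12,511. Book value $87,580.
Year 7: ⌊$87,580 × 125%/10⌋ = $10,947. Book value $76,633.
Year 8: ⌊$76,633 × 125%/10⌋ = $9,579. Book value $67,054.
Year 9: ⌊$67,054 × 125%/10⌋ = $8,381. Book value $58,673.
Accumulated through year 9 = $195,140 − $58,673 = $136,467.

$136,467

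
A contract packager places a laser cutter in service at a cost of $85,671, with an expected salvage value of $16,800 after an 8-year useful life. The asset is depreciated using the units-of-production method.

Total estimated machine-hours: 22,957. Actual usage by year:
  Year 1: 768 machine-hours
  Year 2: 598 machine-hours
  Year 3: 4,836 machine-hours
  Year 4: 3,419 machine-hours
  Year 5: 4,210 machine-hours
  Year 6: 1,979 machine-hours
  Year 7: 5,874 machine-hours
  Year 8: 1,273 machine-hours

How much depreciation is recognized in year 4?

Depreciable base = $85,671 − $16,800 = $68,871.
Rate = $68,871 / 22,957 machine-hours = $3 per machine-hour.
Year 1: 768 × $3 = $2,304. Book value $83,367.
Year 2: 598 × $3 = $1,794. Book value $81,573.
Year 3: 4,836 × $3 = $14,508. Book value $67,065.
Year 4: 3,419 × $3 = $10,257. Book value $56,808.

$10,257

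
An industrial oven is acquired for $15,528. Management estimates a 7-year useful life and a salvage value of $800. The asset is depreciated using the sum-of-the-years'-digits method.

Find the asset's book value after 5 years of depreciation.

$2,378

Depreciable base = $15,528 − $800 = $14,728.
Sum of the years' digits = 7+6+5+4+3+2+1 = 28.
Year 1: $14,728 × 7/28 = $3,682. Book value $11,846.
Year 2: $14,728 × 6/28 = $3,156. Book value $8,690.
Year 3: $14,728 × 5/28 = $2,630. Book value $6,060.
Year 4: $14,728 × 4/28 = $2,104. Book value $3,956.
Year 5: $14,728 × 3/28 = $1,578. Book value $2,378.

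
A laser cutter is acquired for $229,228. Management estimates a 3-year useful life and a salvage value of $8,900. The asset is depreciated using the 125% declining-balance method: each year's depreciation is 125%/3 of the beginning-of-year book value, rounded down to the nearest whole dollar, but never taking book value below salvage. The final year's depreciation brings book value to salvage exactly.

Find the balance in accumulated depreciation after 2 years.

Depreciable base = $229,228 − $8,900 = $220,328.
Year 1: ⌊$229,228 × 125%/3⌋ = $95,511. Book value $133,717.
Year 2: ⌊$133,717 × 125%/3⌋ = $55,715. Book value $78,002.
Accumulated through year 2 = $229,228 − $78,002 = $151,226.

$151,226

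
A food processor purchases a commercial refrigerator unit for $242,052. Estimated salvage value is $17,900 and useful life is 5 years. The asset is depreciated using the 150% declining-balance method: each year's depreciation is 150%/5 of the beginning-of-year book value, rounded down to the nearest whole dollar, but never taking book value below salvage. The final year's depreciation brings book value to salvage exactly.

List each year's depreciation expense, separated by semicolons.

Depreciable base = $242,052 − $17,900 = $224,152.
Year 1: ⌊$242,052 × 150%/5⌋ = $72,615. Book value $169,437.
Year 2: ⌊$169,437 × 150%/5⌋ = $50,831. Book value $118,606.
Year 3: ⌊$118,606 × 150%/5⌋ = $35,581. Book value $83,025.
Year 4: ⌊$83,025 × 150%/5⌋ = $24,907. Book value $58,118.
Year 5 (final): $58,118 − $17,900 = $40,218. Book value $17,900.

$72,615; $50,831; $35,581; $24,907; $40,218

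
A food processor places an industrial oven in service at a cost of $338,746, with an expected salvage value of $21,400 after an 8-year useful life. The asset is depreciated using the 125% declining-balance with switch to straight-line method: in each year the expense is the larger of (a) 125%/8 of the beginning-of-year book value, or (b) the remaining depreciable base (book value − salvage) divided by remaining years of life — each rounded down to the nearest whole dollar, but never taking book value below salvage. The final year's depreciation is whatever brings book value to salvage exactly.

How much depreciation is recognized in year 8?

$36,416

Depreciable base = $338,746 − $21,400 = $317,346.
Year 1: DB = ⌊$338,746 × 125%/8⌋ = $52,929; SL = ⌊$317,346/8⌋ = $39,668 → take DB $52,929. Book value $285,817.
Year 2: DB = ⌊$285,817 × 125%/8⌋ = $44,658; SL = ⌊$264,417/7⌋ = $37,773 → take DB $44,658. Book value $241,159.
Year 3: DB = ⌊$241,159 × 125%/8⌋ = $37,681; SL = ⌊$219,759/6⌋ = $36,626 → take DB $37,681. Book value $203,478.
Year 4: DB = ⌊$203,478 × 125%/8⌋ = $31,793; SL = ⌊$182,078/5⌋ = $36,415 → take SL $36,415. Book value $167,063.
Year 5: DB = ⌊$167,063 × 125%/8⌋ = $26,103; SL = ⌊$145,663/4⌋ = $36,415 → take SL $36,415. Book value $130,648.
Year 6: DB = ⌊$130,648 × 125%/8⌋ = $20,413; SL = ⌊$109,248/3⌋ = $36,416 → take SL $36,416. Book value $94,232.
Year 7: DB = ⌊$94,232 × 125%/8⌋ = $14,723; SL = ⌊$72,832/2⌋ = $36,416 → take SL $36,416. Book value $57,816.
Year 8 (final): $57,816 − $21,400 = $36,416. Book value $21,400.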